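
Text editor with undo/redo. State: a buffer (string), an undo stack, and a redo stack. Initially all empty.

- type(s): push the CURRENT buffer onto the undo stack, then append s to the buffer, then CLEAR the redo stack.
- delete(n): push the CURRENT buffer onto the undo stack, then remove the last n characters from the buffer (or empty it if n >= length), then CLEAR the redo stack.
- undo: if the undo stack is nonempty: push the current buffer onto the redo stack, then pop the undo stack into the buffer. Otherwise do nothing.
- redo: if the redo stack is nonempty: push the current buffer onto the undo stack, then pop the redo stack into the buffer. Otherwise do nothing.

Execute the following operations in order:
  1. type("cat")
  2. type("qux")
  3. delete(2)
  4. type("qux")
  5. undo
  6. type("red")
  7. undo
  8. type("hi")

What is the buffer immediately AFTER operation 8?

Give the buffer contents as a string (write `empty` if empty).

After op 1 (type): buf='cat' undo_depth=1 redo_depth=0
After op 2 (type): buf='catqux' undo_depth=2 redo_depth=0
After op 3 (delete): buf='catq' undo_depth=3 redo_depth=0
After op 4 (type): buf='catqqux' undo_depth=4 redo_depth=0
After op 5 (undo): buf='catq' undo_depth=3 redo_depth=1
After op 6 (type): buf='catqred' undo_depth=4 redo_depth=0
After op 7 (undo): buf='catq' undo_depth=3 redo_depth=1
After op 8 (type): buf='catqhi' undo_depth=4 redo_depth=0

Answer: catqhi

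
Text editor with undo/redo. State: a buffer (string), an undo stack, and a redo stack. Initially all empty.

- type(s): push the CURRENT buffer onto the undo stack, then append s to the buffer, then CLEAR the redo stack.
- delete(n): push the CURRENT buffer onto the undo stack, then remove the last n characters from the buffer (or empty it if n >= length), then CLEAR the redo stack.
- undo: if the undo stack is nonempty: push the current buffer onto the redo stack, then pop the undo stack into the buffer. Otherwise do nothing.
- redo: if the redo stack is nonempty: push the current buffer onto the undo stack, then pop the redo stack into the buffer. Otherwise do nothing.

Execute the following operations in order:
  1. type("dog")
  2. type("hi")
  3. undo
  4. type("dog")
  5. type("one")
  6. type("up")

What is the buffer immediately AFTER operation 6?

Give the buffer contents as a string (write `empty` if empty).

After op 1 (type): buf='dog' undo_depth=1 redo_depth=0
After op 2 (type): buf='doghi' undo_depth=2 redo_depth=0
After op 3 (undo): buf='dog' undo_depth=1 redo_depth=1
After op 4 (type): buf='dogdog' undo_depth=2 redo_depth=0
After op 5 (type): buf='dogdogone' undo_depth=3 redo_depth=0
After op 6 (type): buf='dogdogoneup' undo_depth=4 redo_depth=0

Answer: dogdogoneup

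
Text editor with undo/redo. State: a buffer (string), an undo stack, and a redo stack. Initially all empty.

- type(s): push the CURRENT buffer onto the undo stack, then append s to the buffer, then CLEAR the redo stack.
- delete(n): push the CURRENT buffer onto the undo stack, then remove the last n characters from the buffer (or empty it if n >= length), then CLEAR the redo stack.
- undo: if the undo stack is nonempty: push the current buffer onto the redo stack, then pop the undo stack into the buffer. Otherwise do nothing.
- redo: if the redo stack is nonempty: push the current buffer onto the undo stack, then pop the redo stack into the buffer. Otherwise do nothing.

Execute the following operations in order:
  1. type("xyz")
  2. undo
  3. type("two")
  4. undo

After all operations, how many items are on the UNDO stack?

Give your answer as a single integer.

After op 1 (type): buf='xyz' undo_depth=1 redo_depth=0
After op 2 (undo): buf='(empty)' undo_depth=0 redo_depth=1
After op 3 (type): buf='two' undo_depth=1 redo_depth=0
After op 4 (undo): buf='(empty)' undo_depth=0 redo_depth=1

Answer: 0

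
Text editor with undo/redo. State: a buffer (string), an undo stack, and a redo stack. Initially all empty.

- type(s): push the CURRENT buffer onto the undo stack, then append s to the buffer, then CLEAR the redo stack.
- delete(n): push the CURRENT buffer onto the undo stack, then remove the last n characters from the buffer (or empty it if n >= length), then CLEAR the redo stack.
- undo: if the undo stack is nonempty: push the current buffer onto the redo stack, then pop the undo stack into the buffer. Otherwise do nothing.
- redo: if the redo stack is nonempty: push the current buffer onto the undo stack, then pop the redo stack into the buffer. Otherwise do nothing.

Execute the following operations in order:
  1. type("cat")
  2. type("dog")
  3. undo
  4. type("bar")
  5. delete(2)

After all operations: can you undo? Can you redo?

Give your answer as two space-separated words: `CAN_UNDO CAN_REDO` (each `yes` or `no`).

Answer: yes no

Derivation:
After op 1 (type): buf='cat' undo_depth=1 redo_depth=0
After op 2 (type): buf='catdog' undo_depth=2 redo_depth=0
After op 3 (undo): buf='cat' undo_depth=1 redo_depth=1
After op 4 (type): buf='catbar' undo_depth=2 redo_depth=0
After op 5 (delete): buf='catb' undo_depth=3 redo_depth=0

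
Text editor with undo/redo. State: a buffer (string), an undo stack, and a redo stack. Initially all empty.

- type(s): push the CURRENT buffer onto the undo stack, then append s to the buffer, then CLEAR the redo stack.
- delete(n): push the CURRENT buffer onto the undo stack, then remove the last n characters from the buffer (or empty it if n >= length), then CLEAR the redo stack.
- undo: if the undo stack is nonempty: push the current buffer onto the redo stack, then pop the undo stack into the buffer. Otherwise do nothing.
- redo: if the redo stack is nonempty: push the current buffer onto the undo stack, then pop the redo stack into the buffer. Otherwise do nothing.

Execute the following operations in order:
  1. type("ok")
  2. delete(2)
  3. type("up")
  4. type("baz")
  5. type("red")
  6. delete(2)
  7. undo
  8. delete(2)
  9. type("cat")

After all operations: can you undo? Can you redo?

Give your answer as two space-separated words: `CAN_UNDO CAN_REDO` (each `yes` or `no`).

After op 1 (type): buf='ok' undo_depth=1 redo_depth=0
After op 2 (delete): buf='(empty)' undo_depth=2 redo_depth=0
After op 3 (type): buf='up' undo_depth=3 redo_depth=0
After op 4 (type): buf='upbaz' undo_depth=4 redo_depth=0
After op 5 (type): buf='upbazred' undo_depth=5 redo_depth=0
After op 6 (delete): buf='upbazr' undo_depth=6 redo_depth=0
After op 7 (undo): buf='upbazred' undo_depth=5 redo_depth=1
After op 8 (delete): buf='upbazr' undo_depth=6 redo_depth=0
After op 9 (type): buf='upbazrcat' undo_depth=7 redo_depth=0

Answer: yes no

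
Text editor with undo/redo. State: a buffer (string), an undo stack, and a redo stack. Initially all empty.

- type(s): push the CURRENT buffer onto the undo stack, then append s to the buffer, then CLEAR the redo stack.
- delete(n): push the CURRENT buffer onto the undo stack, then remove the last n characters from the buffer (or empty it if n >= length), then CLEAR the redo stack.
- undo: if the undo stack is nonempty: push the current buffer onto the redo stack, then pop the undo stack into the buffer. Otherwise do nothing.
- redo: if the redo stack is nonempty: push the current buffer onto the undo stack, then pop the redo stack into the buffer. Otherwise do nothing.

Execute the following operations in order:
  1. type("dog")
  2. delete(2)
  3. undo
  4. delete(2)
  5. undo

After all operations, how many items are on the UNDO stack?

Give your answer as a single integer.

Answer: 1

Derivation:
After op 1 (type): buf='dog' undo_depth=1 redo_depth=0
After op 2 (delete): buf='d' undo_depth=2 redo_depth=0
After op 3 (undo): buf='dog' undo_depth=1 redo_depth=1
After op 4 (delete): buf='d' undo_depth=2 redo_depth=0
After op 5 (undo): buf='dog' undo_depth=1 redo_depth=1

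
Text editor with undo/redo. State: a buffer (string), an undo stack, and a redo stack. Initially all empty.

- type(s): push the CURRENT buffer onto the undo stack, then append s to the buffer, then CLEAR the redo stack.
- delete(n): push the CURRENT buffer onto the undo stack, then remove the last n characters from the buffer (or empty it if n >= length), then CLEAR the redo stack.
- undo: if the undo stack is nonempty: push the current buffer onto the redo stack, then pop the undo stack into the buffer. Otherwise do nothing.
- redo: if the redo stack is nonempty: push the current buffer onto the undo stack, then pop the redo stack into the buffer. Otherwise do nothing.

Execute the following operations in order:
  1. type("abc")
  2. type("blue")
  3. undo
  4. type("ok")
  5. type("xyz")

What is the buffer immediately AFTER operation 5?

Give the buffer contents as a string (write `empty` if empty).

After op 1 (type): buf='abc' undo_depth=1 redo_depth=0
After op 2 (type): buf='abcblue' undo_depth=2 redo_depth=0
After op 3 (undo): buf='abc' undo_depth=1 redo_depth=1
After op 4 (type): buf='abcok' undo_depth=2 redo_depth=0
After op 5 (type): buf='abcokxyz' undo_depth=3 redo_depth=0

Answer: abcokxyz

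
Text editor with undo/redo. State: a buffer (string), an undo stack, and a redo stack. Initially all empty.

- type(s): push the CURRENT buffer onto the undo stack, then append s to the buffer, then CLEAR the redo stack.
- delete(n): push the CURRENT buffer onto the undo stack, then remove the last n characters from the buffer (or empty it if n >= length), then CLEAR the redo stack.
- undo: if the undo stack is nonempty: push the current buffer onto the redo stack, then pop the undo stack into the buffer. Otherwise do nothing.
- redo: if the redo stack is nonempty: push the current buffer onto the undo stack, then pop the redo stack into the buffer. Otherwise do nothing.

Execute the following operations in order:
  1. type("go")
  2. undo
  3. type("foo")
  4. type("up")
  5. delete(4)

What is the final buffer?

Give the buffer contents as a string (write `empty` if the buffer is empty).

Answer: f

Derivation:
After op 1 (type): buf='go' undo_depth=1 redo_depth=0
After op 2 (undo): buf='(empty)' undo_depth=0 redo_depth=1
After op 3 (type): buf='foo' undo_depth=1 redo_depth=0
After op 4 (type): buf='fooup' undo_depth=2 redo_depth=0
After op 5 (delete): buf='f' undo_depth=3 redo_depth=0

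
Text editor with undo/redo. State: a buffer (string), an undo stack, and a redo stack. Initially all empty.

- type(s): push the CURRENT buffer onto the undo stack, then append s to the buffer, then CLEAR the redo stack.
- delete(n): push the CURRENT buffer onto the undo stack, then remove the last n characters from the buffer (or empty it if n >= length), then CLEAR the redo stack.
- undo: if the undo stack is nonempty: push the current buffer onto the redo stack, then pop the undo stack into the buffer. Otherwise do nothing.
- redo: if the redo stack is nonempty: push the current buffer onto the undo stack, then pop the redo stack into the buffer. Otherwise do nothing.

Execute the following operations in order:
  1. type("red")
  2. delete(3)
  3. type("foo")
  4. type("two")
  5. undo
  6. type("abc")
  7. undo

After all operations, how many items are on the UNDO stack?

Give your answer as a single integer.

Answer: 3

Derivation:
After op 1 (type): buf='red' undo_depth=1 redo_depth=0
After op 2 (delete): buf='(empty)' undo_depth=2 redo_depth=0
After op 3 (type): buf='foo' undo_depth=3 redo_depth=0
After op 4 (type): buf='footwo' undo_depth=4 redo_depth=0
After op 5 (undo): buf='foo' undo_depth=3 redo_depth=1
After op 6 (type): buf='fooabc' undo_depth=4 redo_depth=0
After op 7 (undo): buf='foo' undo_depth=3 redo_depth=1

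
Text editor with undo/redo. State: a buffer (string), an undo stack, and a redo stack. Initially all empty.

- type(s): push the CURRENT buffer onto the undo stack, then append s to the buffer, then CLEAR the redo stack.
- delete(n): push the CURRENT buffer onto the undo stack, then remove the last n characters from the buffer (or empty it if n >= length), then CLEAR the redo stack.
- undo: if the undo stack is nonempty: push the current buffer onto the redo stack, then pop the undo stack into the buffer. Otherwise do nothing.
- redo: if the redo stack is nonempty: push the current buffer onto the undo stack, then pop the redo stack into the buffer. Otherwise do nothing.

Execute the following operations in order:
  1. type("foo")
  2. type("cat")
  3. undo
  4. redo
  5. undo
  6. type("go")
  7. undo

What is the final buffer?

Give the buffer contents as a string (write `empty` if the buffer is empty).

Answer: foo

Derivation:
After op 1 (type): buf='foo' undo_depth=1 redo_depth=0
After op 2 (type): buf='foocat' undo_depth=2 redo_depth=0
After op 3 (undo): buf='foo' undo_depth=1 redo_depth=1
After op 4 (redo): buf='foocat' undo_depth=2 redo_depth=0
After op 5 (undo): buf='foo' undo_depth=1 redo_depth=1
After op 6 (type): buf='foogo' undo_depth=2 redo_depth=0
After op 7 (undo): buf='foo' undo_depth=1 redo_depth=1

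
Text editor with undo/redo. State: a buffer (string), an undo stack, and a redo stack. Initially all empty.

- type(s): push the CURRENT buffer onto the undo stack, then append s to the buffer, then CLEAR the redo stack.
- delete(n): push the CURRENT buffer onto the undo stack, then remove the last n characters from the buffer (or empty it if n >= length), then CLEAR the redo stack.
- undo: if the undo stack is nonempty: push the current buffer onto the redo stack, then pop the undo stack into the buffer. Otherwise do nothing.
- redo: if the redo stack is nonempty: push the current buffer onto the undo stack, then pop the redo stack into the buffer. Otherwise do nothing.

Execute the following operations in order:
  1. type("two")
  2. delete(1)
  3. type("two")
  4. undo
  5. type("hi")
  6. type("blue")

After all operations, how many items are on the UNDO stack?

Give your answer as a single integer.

Answer: 4

Derivation:
After op 1 (type): buf='two' undo_depth=1 redo_depth=0
After op 2 (delete): buf='tw' undo_depth=2 redo_depth=0
After op 3 (type): buf='twtwo' undo_depth=3 redo_depth=0
After op 4 (undo): buf='tw' undo_depth=2 redo_depth=1
After op 5 (type): buf='twhi' undo_depth=3 redo_depth=0
After op 6 (type): buf='twhiblue' undo_depth=4 redo_depth=0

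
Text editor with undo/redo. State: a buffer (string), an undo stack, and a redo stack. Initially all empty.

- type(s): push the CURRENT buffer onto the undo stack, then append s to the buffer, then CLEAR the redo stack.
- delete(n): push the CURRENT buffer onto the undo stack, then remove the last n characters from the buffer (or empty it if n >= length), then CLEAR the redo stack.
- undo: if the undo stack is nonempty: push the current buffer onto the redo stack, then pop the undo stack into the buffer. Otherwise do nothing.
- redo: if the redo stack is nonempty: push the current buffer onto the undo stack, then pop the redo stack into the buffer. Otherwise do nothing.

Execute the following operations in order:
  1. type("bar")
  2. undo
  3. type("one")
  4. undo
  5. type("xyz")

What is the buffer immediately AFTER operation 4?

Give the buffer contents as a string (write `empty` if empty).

After op 1 (type): buf='bar' undo_depth=1 redo_depth=0
After op 2 (undo): buf='(empty)' undo_depth=0 redo_depth=1
After op 3 (type): buf='one' undo_depth=1 redo_depth=0
After op 4 (undo): buf='(empty)' undo_depth=0 redo_depth=1

Answer: empty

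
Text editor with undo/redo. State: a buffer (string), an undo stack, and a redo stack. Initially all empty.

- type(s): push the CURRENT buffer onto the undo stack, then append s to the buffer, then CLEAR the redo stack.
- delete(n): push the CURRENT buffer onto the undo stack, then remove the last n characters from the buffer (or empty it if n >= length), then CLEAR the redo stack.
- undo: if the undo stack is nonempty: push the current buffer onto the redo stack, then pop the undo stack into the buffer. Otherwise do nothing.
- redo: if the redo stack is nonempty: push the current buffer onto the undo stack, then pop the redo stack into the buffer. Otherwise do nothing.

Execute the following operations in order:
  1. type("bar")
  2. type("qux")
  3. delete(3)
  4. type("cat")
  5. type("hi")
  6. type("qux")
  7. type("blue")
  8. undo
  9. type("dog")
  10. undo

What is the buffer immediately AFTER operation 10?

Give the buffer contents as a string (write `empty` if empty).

Answer: barcathiqux

Derivation:
After op 1 (type): buf='bar' undo_depth=1 redo_depth=0
After op 2 (type): buf='barqux' undo_depth=2 redo_depth=0
After op 3 (delete): buf='bar' undo_depth=3 redo_depth=0
After op 4 (type): buf='barcat' undo_depth=4 redo_depth=0
After op 5 (type): buf='barcathi' undo_depth=5 redo_depth=0
After op 6 (type): buf='barcathiqux' undo_depth=6 redo_depth=0
After op 7 (type): buf='barcathiquxblue' undo_depth=7 redo_depth=0
After op 8 (undo): buf='barcathiqux' undo_depth=6 redo_depth=1
After op 9 (type): buf='barcathiquxdog' undo_depth=7 redo_depth=0
After op 10 (undo): buf='barcathiqux' undo_depth=6 redo_depth=1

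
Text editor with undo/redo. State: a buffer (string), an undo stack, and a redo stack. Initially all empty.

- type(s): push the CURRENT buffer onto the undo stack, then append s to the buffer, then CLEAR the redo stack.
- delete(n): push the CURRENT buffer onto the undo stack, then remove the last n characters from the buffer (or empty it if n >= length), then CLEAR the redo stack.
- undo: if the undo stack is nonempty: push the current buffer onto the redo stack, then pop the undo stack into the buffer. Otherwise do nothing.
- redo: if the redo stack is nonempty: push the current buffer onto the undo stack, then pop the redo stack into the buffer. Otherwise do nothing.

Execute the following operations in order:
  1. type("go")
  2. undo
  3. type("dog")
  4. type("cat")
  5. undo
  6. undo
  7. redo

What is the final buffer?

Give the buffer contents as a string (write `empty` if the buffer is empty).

Answer: dog

Derivation:
After op 1 (type): buf='go' undo_depth=1 redo_depth=0
After op 2 (undo): buf='(empty)' undo_depth=0 redo_depth=1
After op 3 (type): buf='dog' undo_depth=1 redo_depth=0
After op 4 (type): buf='dogcat' undo_depth=2 redo_depth=0
After op 5 (undo): buf='dog' undo_depth=1 redo_depth=1
After op 6 (undo): buf='(empty)' undo_depth=0 redo_depth=2
After op 7 (redo): buf='dog' undo_depth=1 redo_depth=1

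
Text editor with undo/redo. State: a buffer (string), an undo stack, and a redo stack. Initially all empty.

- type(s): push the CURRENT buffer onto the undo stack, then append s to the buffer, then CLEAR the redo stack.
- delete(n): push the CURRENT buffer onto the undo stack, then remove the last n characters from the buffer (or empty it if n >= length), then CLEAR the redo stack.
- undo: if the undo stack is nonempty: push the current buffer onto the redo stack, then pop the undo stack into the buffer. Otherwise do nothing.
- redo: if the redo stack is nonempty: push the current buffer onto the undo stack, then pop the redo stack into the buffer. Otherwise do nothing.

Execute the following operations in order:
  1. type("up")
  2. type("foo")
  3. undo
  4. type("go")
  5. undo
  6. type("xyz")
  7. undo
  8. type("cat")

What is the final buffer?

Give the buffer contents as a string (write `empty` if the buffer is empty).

After op 1 (type): buf='up' undo_depth=1 redo_depth=0
After op 2 (type): buf='upfoo' undo_depth=2 redo_depth=0
After op 3 (undo): buf='up' undo_depth=1 redo_depth=1
After op 4 (type): buf='upgo' undo_depth=2 redo_depth=0
After op 5 (undo): buf='up' undo_depth=1 redo_depth=1
After op 6 (type): buf='upxyz' undo_depth=2 redo_depth=0
After op 7 (undo): buf='up' undo_depth=1 redo_depth=1
After op 8 (type): buf='upcat' undo_depth=2 redo_depth=0

Answer: upcat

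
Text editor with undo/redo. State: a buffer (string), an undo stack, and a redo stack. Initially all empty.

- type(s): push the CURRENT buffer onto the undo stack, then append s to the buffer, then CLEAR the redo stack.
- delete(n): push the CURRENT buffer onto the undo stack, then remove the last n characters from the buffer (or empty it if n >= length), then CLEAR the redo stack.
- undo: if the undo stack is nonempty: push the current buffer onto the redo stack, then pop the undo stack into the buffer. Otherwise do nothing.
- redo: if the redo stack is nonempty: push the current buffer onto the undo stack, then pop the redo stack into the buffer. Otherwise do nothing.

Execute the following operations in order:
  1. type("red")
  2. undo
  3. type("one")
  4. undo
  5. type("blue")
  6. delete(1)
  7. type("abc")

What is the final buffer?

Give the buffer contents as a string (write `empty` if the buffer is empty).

Answer: bluabc

Derivation:
After op 1 (type): buf='red' undo_depth=1 redo_depth=0
After op 2 (undo): buf='(empty)' undo_depth=0 redo_depth=1
After op 3 (type): buf='one' undo_depth=1 redo_depth=0
After op 4 (undo): buf='(empty)' undo_depth=0 redo_depth=1
After op 5 (type): buf='blue' undo_depth=1 redo_depth=0
After op 6 (delete): buf='blu' undo_depth=2 redo_depth=0
After op 7 (type): buf='bluabc' undo_depth=3 redo_depth=0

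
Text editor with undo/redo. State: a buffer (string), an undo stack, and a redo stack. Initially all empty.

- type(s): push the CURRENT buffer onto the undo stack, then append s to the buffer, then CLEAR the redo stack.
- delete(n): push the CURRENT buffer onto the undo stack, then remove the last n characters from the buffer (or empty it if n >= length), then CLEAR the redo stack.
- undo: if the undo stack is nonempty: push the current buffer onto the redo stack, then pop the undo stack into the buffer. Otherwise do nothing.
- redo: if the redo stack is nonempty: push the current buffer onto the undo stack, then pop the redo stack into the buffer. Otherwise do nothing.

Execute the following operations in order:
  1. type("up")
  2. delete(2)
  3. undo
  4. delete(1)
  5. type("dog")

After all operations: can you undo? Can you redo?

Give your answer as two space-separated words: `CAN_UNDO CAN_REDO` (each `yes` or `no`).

Answer: yes no

Derivation:
After op 1 (type): buf='up' undo_depth=1 redo_depth=0
After op 2 (delete): buf='(empty)' undo_depth=2 redo_depth=0
After op 3 (undo): buf='up' undo_depth=1 redo_depth=1
After op 4 (delete): buf='u' undo_depth=2 redo_depth=0
After op 5 (type): buf='udog' undo_depth=3 redo_depth=0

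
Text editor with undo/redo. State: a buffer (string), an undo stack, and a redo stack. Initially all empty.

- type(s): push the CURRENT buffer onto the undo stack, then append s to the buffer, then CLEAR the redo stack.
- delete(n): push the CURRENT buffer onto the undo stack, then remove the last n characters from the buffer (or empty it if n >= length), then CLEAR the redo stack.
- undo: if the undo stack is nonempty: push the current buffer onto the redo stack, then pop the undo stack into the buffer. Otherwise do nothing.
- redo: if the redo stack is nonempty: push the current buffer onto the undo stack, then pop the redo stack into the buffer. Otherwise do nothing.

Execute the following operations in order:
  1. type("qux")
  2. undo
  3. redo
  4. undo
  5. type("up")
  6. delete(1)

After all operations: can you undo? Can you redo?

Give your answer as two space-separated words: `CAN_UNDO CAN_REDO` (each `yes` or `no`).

After op 1 (type): buf='qux' undo_depth=1 redo_depth=0
After op 2 (undo): buf='(empty)' undo_depth=0 redo_depth=1
After op 3 (redo): buf='qux' undo_depth=1 redo_depth=0
After op 4 (undo): buf='(empty)' undo_depth=0 redo_depth=1
After op 5 (type): buf='up' undo_depth=1 redo_depth=0
After op 6 (delete): buf='u' undo_depth=2 redo_depth=0

Answer: yes no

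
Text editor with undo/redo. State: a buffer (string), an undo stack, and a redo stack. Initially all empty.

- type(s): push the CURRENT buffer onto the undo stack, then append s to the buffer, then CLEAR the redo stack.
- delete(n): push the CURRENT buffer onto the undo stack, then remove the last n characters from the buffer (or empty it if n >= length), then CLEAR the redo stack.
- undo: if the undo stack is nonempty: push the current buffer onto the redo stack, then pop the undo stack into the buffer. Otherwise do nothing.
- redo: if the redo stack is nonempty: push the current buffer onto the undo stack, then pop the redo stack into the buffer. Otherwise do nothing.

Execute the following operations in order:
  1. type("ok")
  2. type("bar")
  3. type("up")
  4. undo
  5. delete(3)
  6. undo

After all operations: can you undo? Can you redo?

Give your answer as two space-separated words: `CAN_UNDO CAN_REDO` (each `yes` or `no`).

After op 1 (type): buf='ok' undo_depth=1 redo_depth=0
After op 2 (type): buf='okbar' undo_depth=2 redo_depth=0
After op 3 (type): buf='okbarup' undo_depth=3 redo_depth=0
After op 4 (undo): buf='okbar' undo_depth=2 redo_depth=1
After op 5 (delete): buf='ok' undo_depth=3 redo_depth=0
After op 6 (undo): buf='okbar' undo_depth=2 redo_depth=1

Answer: yes yes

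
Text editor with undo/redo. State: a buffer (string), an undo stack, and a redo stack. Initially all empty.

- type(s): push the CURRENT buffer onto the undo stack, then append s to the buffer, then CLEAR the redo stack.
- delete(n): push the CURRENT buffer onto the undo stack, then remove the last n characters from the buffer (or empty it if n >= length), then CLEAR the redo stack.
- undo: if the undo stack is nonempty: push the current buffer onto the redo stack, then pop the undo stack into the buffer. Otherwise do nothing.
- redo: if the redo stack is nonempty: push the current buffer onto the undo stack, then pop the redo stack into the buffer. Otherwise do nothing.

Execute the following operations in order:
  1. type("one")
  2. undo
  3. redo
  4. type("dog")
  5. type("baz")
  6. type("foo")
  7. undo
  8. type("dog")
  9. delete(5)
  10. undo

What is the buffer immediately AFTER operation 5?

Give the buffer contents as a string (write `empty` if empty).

After op 1 (type): buf='one' undo_depth=1 redo_depth=0
After op 2 (undo): buf='(empty)' undo_depth=0 redo_depth=1
After op 3 (redo): buf='one' undo_depth=1 redo_depth=0
After op 4 (type): buf='onedog' undo_depth=2 redo_depth=0
After op 5 (type): buf='onedogbaz' undo_depth=3 redo_depth=0

Answer: onedogbaz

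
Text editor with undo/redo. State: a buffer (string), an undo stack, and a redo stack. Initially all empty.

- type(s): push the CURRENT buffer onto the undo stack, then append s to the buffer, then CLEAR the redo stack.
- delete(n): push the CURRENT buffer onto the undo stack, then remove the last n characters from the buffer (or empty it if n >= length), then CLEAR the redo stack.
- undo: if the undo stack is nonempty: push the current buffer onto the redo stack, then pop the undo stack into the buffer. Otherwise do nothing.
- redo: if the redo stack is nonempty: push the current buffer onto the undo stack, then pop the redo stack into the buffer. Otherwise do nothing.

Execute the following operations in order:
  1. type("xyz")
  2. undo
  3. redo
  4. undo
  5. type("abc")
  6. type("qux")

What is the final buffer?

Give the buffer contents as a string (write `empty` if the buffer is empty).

After op 1 (type): buf='xyz' undo_depth=1 redo_depth=0
After op 2 (undo): buf='(empty)' undo_depth=0 redo_depth=1
After op 3 (redo): buf='xyz' undo_depth=1 redo_depth=0
After op 4 (undo): buf='(empty)' undo_depth=0 redo_depth=1
After op 5 (type): buf='abc' undo_depth=1 redo_depth=0
After op 6 (type): buf='abcqux' undo_depth=2 redo_depth=0

Answer: abcqux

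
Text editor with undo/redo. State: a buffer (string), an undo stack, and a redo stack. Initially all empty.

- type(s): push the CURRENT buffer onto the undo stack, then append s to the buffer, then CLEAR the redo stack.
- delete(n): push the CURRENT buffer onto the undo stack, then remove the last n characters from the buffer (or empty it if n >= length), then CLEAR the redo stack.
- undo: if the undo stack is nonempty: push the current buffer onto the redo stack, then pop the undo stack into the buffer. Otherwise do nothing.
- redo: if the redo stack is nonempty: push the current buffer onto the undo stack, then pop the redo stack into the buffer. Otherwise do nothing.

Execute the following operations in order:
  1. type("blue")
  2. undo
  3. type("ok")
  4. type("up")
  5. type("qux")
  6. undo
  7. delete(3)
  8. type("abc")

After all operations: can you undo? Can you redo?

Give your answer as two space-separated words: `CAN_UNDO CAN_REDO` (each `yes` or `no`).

After op 1 (type): buf='blue' undo_depth=1 redo_depth=0
After op 2 (undo): buf='(empty)' undo_depth=0 redo_depth=1
After op 3 (type): buf='ok' undo_depth=1 redo_depth=0
After op 4 (type): buf='okup' undo_depth=2 redo_depth=0
After op 5 (type): buf='okupqux' undo_depth=3 redo_depth=0
After op 6 (undo): buf='okup' undo_depth=2 redo_depth=1
After op 7 (delete): buf='o' undo_depth=3 redo_depth=0
After op 8 (type): buf='oabc' undo_depth=4 redo_depth=0

Answer: yes no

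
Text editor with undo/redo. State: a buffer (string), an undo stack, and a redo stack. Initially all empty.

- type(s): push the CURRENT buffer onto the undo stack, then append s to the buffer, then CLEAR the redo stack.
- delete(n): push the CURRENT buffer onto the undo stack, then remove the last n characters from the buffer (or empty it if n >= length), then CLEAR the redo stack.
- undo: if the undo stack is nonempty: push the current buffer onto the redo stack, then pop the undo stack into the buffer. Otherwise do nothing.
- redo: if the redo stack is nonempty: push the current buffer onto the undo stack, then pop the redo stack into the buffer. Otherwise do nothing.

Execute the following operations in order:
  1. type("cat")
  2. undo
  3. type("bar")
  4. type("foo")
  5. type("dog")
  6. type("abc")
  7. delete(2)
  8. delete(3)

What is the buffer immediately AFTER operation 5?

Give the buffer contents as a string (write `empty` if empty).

After op 1 (type): buf='cat' undo_depth=1 redo_depth=0
After op 2 (undo): buf='(empty)' undo_depth=0 redo_depth=1
After op 3 (type): buf='bar' undo_depth=1 redo_depth=0
After op 4 (type): buf='barfoo' undo_depth=2 redo_depth=0
After op 5 (type): buf='barfoodog' undo_depth=3 redo_depth=0

Answer: barfoodog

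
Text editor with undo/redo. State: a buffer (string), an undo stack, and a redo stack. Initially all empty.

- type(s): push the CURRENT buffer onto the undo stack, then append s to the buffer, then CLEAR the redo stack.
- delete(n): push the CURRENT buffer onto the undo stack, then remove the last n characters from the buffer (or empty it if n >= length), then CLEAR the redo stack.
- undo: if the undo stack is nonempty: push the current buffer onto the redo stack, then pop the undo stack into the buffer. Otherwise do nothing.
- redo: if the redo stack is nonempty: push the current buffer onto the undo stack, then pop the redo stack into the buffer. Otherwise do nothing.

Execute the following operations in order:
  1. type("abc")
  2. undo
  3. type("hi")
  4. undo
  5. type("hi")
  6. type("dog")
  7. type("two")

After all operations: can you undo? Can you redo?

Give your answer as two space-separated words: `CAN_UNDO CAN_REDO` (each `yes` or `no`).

After op 1 (type): buf='abc' undo_depth=1 redo_depth=0
After op 2 (undo): buf='(empty)' undo_depth=0 redo_depth=1
After op 3 (type): buf='hi' undo_depth=1 redo_depth=0
After op 4 (undo): buf='(empty)' undo_depth=0 redo_depth=1
After op 5 (type): buf='hi' undo_depth=1 redo_depth=0
After op 6 (type): buf='hidog' undo_depth=2 redo_depth=0
After op 7 (type): buf='hidogtwo' undo_depth=3 redo_depth=0

Answer: yes no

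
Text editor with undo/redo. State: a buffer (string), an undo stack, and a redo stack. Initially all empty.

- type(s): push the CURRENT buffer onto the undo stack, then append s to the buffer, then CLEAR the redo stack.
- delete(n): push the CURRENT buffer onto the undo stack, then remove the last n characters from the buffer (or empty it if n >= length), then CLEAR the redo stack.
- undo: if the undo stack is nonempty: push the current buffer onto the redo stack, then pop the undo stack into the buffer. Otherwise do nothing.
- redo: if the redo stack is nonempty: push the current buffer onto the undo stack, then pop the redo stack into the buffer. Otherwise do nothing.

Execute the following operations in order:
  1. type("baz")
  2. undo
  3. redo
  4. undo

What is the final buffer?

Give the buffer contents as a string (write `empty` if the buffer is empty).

After op 1 (type): buf='baz' undo_depth=1 redo_depth=0
After op 2 (undo): buf='(empty)' undo_depth=0 redo_depth=1
After op 3 (redo): buf='baz' undo_depth=1 redo_depth=0
After op 4 (undo): buf='(empty)' undo_depth=0 redo_depth=1

Answer: empty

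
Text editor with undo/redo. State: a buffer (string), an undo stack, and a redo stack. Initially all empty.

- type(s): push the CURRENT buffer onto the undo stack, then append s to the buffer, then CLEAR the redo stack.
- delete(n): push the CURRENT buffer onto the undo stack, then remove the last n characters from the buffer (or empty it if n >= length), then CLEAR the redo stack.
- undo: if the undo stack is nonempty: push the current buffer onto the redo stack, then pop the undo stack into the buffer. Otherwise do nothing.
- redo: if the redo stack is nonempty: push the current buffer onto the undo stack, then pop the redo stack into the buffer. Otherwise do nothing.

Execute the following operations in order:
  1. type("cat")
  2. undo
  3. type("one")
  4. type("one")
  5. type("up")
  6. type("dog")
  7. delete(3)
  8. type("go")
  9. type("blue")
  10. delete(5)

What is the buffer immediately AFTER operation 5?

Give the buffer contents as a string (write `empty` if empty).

Answer: oneoneup

Derivation:
After op 1 (type): buf='cat' undo_depth=1 redo_depth=0
After op 2 (undo): buf='(empty)' undo_depth=0 redo_depth=1
After op 3 (type): buf='one' undo_depth=1 redo_depth=0
After op 4 (type): buf='oneone' undo_depth=2 redo_depth=0
After op 5 (type): buf='oneoneup' undo_depth=3 redo_depth=0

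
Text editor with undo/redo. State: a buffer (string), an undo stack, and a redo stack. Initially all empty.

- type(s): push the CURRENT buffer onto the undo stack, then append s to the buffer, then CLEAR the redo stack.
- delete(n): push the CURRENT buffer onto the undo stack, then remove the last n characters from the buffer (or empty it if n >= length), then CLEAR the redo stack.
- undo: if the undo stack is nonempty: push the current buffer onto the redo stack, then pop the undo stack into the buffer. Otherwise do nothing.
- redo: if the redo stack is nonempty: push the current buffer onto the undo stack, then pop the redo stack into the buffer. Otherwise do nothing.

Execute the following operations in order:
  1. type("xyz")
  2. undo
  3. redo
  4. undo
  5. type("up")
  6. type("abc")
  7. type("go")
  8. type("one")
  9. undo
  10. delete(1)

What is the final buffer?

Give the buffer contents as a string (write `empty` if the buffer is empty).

After op 1 (type): buf='xyz' undo_depth=1 redo_depth=0
After op 2 (undo): buf='(empty)' undo_depth=0 redo_depth=1
After op 3 (redo): buf='xyz' undo_depth=1 redo_depth=0
After op 4 (undo): buf='(empty)' undo_depth=0 redo_depth=1
After op 5 (type): buf='up' undo_depth=1 redo_depth=0
After op 6 (type): buf='upabc' undo_depth=2 redo_depth=0
After op 7 (type): buf='upabcgo' undo_depth=3 redo_depth=0
After op 8 (type): buf='upabcgoone' undo_depth=4 redo_depth=0
After op 9 (undo): buf='upabcgo' undo_depth=3 redo_depth=1
After op 10 (delete): buf='upabcg' undo_depth=4 redo_depth=0

Answer: upabcg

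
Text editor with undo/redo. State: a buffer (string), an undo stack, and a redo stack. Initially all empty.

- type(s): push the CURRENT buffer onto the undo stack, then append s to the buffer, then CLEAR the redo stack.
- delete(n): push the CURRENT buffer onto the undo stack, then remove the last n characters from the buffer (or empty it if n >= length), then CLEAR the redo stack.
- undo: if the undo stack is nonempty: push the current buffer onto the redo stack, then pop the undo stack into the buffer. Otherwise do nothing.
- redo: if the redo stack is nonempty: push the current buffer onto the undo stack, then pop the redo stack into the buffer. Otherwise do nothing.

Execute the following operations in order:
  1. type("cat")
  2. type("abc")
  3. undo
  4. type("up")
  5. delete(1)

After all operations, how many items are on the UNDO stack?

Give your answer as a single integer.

After op 1 (type): buf='cat' undo_depth=1 redo_depth=0
After op 2 (type): buf='catabc' undo_depth=2 redo_depth=0
After op 3 (undo): buf='cat' undo_depth=1 redo_depth=1
After op 4 (type): buf='catup' undo_depth=2 redo_depth=0
After op 5 (delete): buf='catu' undo_depth=3 redo_depth=0

Answer: 3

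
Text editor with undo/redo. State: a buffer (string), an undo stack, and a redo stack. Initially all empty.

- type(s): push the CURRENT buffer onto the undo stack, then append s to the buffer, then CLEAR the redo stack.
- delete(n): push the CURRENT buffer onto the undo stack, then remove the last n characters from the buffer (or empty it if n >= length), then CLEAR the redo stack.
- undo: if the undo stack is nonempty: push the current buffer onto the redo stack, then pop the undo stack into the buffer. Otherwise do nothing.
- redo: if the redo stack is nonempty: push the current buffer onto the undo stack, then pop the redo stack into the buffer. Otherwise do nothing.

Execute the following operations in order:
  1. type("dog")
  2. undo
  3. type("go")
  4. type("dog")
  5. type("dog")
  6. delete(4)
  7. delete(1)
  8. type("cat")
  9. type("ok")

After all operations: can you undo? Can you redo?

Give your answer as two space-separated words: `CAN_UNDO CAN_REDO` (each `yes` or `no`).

After op 1 (type): buf='dog' undo_depth=1 redo_depth=0
After op 2 (undo): buf='(empty)' undo_depth=0 redo_depth=1
After op 3 (type): buf='go' undo_depth=1 redo_depth=0
After op 4 (type): buf='godog' undo_depth=2 redo_depth=0
After op 5 (type): buf='godogdog' undo_depth=3 redo_depth=0
After op 6 (delete): buf='godo' undo_depth=4 redo_depth=0
After op 7 (delete): buf='god' undo_depth=5 redo_depth=0
After op 8 (type): buf='godcat' undo_depth=6 redo_depth=0
After op 9 (type): buf='godcatok' undo_depth=7 redo_depth=0

Answer: yes no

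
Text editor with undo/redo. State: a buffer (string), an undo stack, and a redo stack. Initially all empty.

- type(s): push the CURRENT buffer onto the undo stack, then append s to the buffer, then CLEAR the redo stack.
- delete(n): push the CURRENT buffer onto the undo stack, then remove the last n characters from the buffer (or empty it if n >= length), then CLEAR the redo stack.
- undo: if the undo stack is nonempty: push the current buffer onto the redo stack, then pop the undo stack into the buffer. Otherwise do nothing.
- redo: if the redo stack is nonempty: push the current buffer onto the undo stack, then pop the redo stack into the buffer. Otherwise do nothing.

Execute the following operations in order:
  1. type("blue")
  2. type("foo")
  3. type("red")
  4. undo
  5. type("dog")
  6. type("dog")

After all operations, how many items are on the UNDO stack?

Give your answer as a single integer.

After op 1 (type): buf='blue' undo_depth=1 redo_depth=0
After op 2 (type): buf='bluefoo' undo_depth=2 redo_depth=0
After op 3 (type): buf='bluefoored' undo_depth=3 redo_depth=0
After op 4 (undo): buf='bluefoo' undo_depth=2 redo_depth=1
After op 5 (type): buf='bluefoodog' undo_depth=3 redo_depth=0
After op 6 (type): buf='bluefoodogdog' undo_depth=4 redo_depth=0

Answer: 4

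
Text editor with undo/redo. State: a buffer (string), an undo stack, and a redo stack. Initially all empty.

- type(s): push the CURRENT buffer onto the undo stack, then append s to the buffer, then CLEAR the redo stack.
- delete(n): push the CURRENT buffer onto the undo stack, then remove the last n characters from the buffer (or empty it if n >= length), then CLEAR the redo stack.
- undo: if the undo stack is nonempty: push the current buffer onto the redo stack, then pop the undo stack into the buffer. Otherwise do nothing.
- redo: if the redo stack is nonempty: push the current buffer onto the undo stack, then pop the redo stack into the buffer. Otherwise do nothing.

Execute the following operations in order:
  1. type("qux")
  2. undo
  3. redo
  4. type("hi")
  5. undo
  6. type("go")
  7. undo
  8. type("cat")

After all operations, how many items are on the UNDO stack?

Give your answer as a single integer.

After op 1 (type): buf='qux' undo_depth=1 redo_depth=0
After op 2 (undo): buf='(empty)' undo_depth=0 redo_depth=1
After op 3 (redo): buf='qux' undo_depth=1 redo_depth=0
After op 4 (type): buf='quxhi' undo_depth=2 redo_depth=0
After op 5 (undo): buf='qux' undo_depth=1 redo_depth=1
After op 6 (type): buf='quxgo' undo_depth=2 redo_depth=0
After op 7 (undo): buf='qux' undo_depth=1 redo_depth=1
After op 8 (type): buf='quxcat' undo_depth=2 redo_depth=0

Answer: 2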